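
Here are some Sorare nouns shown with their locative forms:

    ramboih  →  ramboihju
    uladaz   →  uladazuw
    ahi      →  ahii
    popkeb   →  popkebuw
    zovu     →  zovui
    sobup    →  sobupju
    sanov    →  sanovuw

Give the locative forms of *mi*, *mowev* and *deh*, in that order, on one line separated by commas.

The pattern is voicing of the final sound: -ju when the stem ends in a voiceless consonant (*ramboih*, *sobup*); -uw when the stem ends in a voiced consonant (*uladaz*, *popkeb*, *sanov*); -i when the stem ends in a vowel (*ahi*, *zovu*).
*mi*: final sound = /i/, a vowel → -i → *mii*.
Since the final sound of *mowev* is /v/ (a voiced consonant), it takes -uw, giving *mowevuw*.
*deh* — final sound /h/ (a voiceless consonant) → -ju → *dehju*.

mii, mowevuw, dehju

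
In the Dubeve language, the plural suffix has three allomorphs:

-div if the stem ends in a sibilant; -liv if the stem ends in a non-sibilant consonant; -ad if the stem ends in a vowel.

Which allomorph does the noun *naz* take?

Since the final sound of *naz* is /z/ (a sibilant), it takes -div.

-div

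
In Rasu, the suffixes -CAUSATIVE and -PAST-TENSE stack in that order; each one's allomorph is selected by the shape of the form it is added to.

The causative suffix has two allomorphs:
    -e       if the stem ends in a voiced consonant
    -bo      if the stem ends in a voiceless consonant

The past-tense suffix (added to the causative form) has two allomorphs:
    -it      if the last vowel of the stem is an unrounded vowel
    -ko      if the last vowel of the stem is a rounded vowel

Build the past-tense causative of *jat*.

jatboko

*jat* — final consonant /t/ (voiceless) → -bo → *jatbo*.
Since the last vowel of the causative form *jatbo* is /o/ (a rounded vowel), it takes -ko, giving *jatboko*.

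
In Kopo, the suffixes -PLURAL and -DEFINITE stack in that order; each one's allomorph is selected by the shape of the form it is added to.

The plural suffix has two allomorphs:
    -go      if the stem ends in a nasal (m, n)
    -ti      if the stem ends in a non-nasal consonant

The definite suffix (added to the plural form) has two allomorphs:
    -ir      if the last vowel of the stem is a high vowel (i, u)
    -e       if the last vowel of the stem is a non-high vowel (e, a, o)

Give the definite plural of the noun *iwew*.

The final consonant of *iwew* is /w/, which is non-nasal, so the plural suffix is -ti, giving *iwewti*.
The plural form *iwewti* — last vowel /i/ (a high vowel) → -ir → *iwewtiir*.

iwewtiir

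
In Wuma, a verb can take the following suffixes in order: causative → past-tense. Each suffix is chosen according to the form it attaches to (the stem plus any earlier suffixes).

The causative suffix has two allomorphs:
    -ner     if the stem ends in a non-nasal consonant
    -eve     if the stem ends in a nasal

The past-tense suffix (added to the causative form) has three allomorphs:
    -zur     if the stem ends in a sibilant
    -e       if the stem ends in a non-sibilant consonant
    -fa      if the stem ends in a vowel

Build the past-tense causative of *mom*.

momevefa

*mom* — final consonant /m/ (a nasal) → -eve → *momeve*.
The final sound of the causative form *momeve* is /e/, which is a vowel, so the past-tense suffix is -fa, giving *momevefa*.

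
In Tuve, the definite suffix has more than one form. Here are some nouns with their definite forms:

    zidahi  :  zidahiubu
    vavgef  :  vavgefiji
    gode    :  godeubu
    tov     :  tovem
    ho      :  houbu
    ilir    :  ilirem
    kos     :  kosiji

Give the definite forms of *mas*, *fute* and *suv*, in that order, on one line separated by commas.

masiji, futeubu, suvem

The alternation tracks the final sound of the stem — -iji when the stem ends in a voiceless consonant (*vavgef*, *kos*); -em when the stem ends in a voiced consonant (*tov*, *ilir*); -ubu when the stem ends in a vowel (*zidahi*, *gode*, *ho*).
*mas*: final sound = /s/, a voiceless consonant → -iji → *masiji*.
*fute*: final sound = /e/, a vowel → -ubu → *futeubu*.
Since the final sound of *suv* is /v/ (a voiced consonant), it takes -em, giving *suvem*.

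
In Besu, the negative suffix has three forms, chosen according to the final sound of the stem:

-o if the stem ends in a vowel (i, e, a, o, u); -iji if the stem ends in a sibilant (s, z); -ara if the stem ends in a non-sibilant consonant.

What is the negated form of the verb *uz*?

uziji

*uz* — final sound /z/ (a sibilant) → -iji → *uziji*.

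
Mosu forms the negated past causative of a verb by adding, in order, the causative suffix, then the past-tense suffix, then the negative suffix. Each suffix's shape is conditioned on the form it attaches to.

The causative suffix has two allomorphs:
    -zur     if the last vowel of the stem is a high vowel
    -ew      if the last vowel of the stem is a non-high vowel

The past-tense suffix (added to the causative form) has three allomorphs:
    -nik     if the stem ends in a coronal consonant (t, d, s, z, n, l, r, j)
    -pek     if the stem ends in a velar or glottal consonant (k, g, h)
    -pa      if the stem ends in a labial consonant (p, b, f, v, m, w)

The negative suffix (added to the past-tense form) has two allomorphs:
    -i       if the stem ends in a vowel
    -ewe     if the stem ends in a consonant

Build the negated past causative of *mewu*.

mewuzurnikewe

*mewu*: last vowel = /u/, a high vowel → -zur → *mewuzur*.
The causative form *mewuzur* — final consonant /r/ (coronal) → -nik → *mewuzurnik*.
The past-tense form *mewuzurnik*: final sound = /k/, a consonant → -ewe → *mewuzurnikewe*.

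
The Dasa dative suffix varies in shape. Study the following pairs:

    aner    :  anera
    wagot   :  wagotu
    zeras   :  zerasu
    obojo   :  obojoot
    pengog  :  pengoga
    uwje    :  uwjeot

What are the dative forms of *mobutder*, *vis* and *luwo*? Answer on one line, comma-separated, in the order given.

The alternation tracks the final sound of the stem — -u when the stem ends in a voiceless consonant (*wagot*, *zeras*); -a when the stem ends in a voiced consonant (*aner*, *pengog*); -ot when the stem ends in a vowel (*obojo*, *uwje*).
The final sound of *mobutder* is /r/, which is a voiced consonant, so the suffix is -a, giving *mobutdera*.
*vis* — final sound /s/ (a voiceless consonant) → -u → *visu*.
Since the final sound of *luwo* is /o/ (a vowel), it takes -ot, giving *luwoot*.

mobutdera, visu, luwoot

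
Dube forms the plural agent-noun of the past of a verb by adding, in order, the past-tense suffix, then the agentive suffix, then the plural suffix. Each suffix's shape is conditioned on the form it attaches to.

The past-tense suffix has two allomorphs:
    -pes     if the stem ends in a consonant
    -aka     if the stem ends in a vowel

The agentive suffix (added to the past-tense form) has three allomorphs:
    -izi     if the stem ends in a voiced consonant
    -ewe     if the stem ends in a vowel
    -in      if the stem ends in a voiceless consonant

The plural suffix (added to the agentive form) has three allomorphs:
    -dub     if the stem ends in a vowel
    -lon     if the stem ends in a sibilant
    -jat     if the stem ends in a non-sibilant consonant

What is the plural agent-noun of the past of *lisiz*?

lisizpesinjat

The final sound of *lisiz* is /z/, which is a consonant, so the past-tense suffix is -pes, giving *lisizpes*.
The past-tense form *lisizpes*: final sound = /s/, a voiceless consonant → -in → *lisizpesin*.
Since the final sound of the agentive form *lisizpesin* is /n/ (a non-sibilant consonant), it takes -jat, giving *lisizpesinjat*.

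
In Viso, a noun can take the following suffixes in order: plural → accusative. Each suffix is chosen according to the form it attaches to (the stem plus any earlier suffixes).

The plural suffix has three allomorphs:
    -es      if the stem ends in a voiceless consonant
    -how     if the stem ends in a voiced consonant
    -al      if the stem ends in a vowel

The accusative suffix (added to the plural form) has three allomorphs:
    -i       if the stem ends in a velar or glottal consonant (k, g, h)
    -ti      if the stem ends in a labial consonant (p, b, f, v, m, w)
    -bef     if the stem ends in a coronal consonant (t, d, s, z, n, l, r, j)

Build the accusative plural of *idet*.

idetesbef

The final sound of *idet* is /t/, which is a voiceless consonant, so the plural suffix is -es, giving *idetes*.
Since the final consonant of the plural form *idetes* is /s/ (coronal), it takes -bef, giving *idetesbef*.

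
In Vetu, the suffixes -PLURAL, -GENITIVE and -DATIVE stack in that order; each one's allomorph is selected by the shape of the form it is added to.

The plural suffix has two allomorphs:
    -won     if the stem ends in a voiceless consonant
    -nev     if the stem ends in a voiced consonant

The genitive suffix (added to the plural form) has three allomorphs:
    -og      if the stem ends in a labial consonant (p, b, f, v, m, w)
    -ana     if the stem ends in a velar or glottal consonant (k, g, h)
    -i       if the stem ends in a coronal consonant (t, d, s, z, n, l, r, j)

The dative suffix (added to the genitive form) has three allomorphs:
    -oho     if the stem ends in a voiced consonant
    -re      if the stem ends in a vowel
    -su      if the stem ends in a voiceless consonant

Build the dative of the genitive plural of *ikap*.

*ikap* — final consonant /p/ (voiceless) → -won → *ikapwon*.
Since the final consonant of the plural form *ikapwon* is /n/ (coronal), it takes -i, giving *ikapwoni*.
The genitive form *ikapwoni* — final sound /i/ (a vowel) → -re → *ikapwonire*.

ikapwonire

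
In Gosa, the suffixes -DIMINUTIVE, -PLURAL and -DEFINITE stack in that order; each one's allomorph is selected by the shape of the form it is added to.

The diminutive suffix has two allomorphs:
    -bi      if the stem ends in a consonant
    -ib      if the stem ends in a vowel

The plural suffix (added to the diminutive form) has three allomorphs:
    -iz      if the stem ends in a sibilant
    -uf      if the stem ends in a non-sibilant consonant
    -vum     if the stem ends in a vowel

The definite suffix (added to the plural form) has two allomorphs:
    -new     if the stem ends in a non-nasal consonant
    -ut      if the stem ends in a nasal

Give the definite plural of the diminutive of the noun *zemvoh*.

zemvohbivumut

The final sound of *zemvoh* is /h/, which is a consonant, so the diminutive suffix is -bi, giving *zemvohbi*.
The final sound of the diminutive form *zemvohbi* is /i/, which is a vowel, so the plural suffix is -vum, giving *zemvohbivum*.
The final consonant of the plural form *zemvohbivum* is /m/, which is a nasal, so the definite suffix is -ut, giving *zemvohbivumut*.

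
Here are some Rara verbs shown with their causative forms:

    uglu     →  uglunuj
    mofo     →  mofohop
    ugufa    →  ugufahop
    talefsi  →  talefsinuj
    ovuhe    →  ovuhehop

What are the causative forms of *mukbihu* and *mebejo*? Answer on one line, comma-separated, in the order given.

The suffix is conditioned by the last vowel: -nuj when the last vowel of the stem is a high vowel (*uglu*, *talefsi*); -hop when the last vowel of the stem is a non-high vowel (*mofo*, *ugufa*, *ovuhe*).
*mukbihu*: last vowel = /u/, a high vowel → -nuj → *mukbihunuj*.
*mebejo*: last vowel = /o/, a non-high vowel → -hop → *mebejohop*.

mukbihunuj, mebejohop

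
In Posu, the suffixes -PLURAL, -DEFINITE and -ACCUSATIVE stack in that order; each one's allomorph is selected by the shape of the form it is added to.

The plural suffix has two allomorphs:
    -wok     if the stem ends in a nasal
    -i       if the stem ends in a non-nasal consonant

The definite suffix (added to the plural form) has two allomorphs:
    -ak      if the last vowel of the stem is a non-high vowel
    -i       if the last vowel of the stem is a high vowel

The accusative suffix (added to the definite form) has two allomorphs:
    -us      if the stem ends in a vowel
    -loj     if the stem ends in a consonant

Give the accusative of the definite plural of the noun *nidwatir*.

The final consonant of *nidwatir* is /r/, which is non-nasal, so the plural suffix is -i, giving *nidwatiri*.
The last vowel of the plural form *nidwatiri* is /i/, which is a high vowel, so the definite suffix is -i, giving *nidwatirii*.
The final sound of the definite form *nidwatirii* is /i/, which is a vowel, so the accusative suffix is -us, giving *nidwatiriius*.

nidwatiriius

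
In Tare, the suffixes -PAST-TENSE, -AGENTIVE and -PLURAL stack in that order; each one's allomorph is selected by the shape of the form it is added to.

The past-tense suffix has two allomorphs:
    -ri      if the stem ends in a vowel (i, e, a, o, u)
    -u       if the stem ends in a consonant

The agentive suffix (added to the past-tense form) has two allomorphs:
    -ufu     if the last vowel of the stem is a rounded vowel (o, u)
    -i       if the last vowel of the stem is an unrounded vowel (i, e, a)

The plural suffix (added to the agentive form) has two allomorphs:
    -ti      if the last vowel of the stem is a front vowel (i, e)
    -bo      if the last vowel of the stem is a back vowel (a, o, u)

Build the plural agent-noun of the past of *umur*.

*umur*: final sound = /r/, a consonant → -u → *umuru*.
The last vowel of the past-tense form *umuru* is /u/, which is a rounded vowel, so the agentive suffix is -ufu, giving *umuruufu*.
The last vowel of the agentive form *umuruufu* is /u/, which is a back vowel, so the plural suffix is -bo, giving *umuruufubo*.

umuruufubo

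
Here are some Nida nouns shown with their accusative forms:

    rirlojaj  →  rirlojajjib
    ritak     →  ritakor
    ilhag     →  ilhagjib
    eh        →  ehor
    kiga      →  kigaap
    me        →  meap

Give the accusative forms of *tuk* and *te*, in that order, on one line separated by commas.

tukor, teap

The alternation tracks the final sound of the stem — -or when the stem ends in a voiceless consonant (*ritak*, *eh*); -jib when the stem ends in a voiced consonant (*rirlojaj*, *ilhag*); -ap when the stem ends in a vowel (*kiga*, *me*).
Since the final sound of *tuk* is /k/ (a voiceless consonant), it takes -or, giving *tukor*.
The final sound of *te* is /e/, which is a vowel, so the suffix is -ap, giving *teap*.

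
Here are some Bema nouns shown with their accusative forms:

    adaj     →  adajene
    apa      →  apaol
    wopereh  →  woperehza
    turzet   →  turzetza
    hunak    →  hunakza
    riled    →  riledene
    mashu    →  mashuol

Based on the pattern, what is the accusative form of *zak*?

zakza

The alternation tracks the final sound of the stem — -za when the stem ends in a voiceless consonant (*wopereh*, *turzet*, *hunak*); -ene when the stem ends in a voiced consonant (*adaj*, *riled*); -ol when the stem ends in a vowel (*apa*, *mashu*).
*zak*: final sound = /k/, a voiceless consonant → -za → *zakza*.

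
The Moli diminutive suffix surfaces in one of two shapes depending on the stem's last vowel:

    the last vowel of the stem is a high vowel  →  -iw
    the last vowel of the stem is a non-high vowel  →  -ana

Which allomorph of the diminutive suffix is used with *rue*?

*rue* — last vowel /e/ (a non-high vowel) → -ana.

-ana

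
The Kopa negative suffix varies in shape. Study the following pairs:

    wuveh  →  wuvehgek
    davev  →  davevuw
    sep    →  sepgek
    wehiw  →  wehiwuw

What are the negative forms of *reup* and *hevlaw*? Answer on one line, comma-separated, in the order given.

reupgek, hevlawuw

The suffix is conditioned by the final consonant: -gek when the stem ends in a voiceless consonant (*wuveh*, *sep*); -uw when the stem ends in a voiced consonant (*davev*, *wehiw*).
Since the final consonant of *reup* is /p/ (voiceless), it takes -gek, giving *reupgek*.
*hevlaw*: final consonant = /w/, voiced → -uw → *hevlawuw*.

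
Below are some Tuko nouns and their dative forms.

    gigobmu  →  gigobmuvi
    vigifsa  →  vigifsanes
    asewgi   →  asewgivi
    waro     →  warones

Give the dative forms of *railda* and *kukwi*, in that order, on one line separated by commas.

The pattern is height harmony: -vi when the last vowel of the stem is a high vowel (*gigobmu*, *asewgi*); -nes when the last vowel of the stem is a non-high vowel (*vigifsa*, *waro*).
Since the last vowel of *railda* is /a/ (a non-high vowel), it takes -nes, giving *raildanes*.
*kukwi* — last vowel /i/ (a high vowel) → -vi → *kukwivi*.

raildanes, kukwivi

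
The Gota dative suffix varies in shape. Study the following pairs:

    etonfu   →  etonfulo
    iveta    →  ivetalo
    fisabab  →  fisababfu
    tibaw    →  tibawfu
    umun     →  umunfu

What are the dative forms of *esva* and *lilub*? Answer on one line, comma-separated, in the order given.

esvalo, lilubfu

Looking at the final sound of each stem: -fu when the stem ends in a consonant (*fisabab*, *tibaw*, *umun*); -lo when the stem ends in a vowel (*etonfu*, *iveta*).
Since the final sound of *esva* is /a/ (a vowel), it takes -lo, giving *esvalo*.
The final sound of *lilub* is /b/, which is a consonant, so the suffix is -fu, giving *lilubfu*.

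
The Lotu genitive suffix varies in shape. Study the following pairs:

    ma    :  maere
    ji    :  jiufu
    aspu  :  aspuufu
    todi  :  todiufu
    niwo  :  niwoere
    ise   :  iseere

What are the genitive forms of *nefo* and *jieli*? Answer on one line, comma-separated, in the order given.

nefoere, jieliufu

The alternation tracks the last vowel of the stem — -ufu when the last vowel of the stem is a high vowel (*ji*, *aspu*, *todi*); -ere when the last vowel of the stem is a non-high vowel (*ma*, *niwo*, *ise*).
*nefo* — last vowel /o/ (a non-high vowel) → -ere → *nefoere*.
*jieli*: last vowel = /i/, a high vowel → -ufu → *jieliufu*.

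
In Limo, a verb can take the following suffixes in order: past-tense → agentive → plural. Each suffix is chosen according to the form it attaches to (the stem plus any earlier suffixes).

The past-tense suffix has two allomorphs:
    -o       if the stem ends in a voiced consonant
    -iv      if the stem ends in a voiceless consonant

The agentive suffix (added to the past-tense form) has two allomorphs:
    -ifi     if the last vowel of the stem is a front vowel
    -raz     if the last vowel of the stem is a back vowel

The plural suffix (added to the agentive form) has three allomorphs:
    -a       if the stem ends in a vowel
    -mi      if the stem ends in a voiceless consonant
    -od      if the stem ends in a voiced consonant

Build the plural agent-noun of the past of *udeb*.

udeborazod

*udeb*: final consonant = /b/, voiced → -o → *udebo*.
The past-tense form *udebo*: last vowel = /o/, a back vowel → -raz → *udeboraz*.
The agentive form *udeboraz*: final sound = /z/, a voiced consonant → -od → *udeborazod*.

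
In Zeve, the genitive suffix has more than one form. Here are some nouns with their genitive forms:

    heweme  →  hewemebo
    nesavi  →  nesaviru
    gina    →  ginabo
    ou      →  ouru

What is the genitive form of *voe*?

The pattern is height harmony: -ru when the last vowel of the stem is a high vowel (*nesavi*, *ou*); -bo when the last vowel of the stem is a non-high vowel (*heweme*, *gina*).
*voe* — last vowel /e/ (a non-high vowel) → -bo → *voebo*.

voebo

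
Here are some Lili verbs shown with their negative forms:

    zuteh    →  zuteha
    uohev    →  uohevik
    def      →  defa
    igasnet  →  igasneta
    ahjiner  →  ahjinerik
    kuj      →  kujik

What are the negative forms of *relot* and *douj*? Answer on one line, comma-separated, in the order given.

The pattern is voicing of the final consonant: -a when the stem ends in a voiceless consonant (*zuteh*, *def*, *igasnet*); -ik when the stem ends in a voiced consonant (*uohev*, *ahjiner*, *kuj*).
*relot* — final consonant /t/ (voiceless) → -a → *relota*.
Since the final consonant of *douj* is /j/ (voiced), it takes -ik, giving *doujik*.

relota, doujik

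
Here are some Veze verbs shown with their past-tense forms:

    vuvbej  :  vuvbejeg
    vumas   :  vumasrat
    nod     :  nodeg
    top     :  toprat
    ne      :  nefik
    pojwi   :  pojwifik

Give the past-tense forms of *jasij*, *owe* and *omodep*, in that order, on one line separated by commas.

jasijeg, owefik, omodeprat

The pattern is voicing of the final sound: -rat when the stem ends in a voiceless consonant (*vumas*, *top*); -eg when the stem ends in a voiced consonant (*vuvbej*, *nod*); -fik when the stem ends in a vowel (*ne*, *pojwi*).
Since the final sound of *jasij* is /j/ (a voiced consonant), it takes -eg, giving *jasijeg*.
The final sound of *owe* is /e/, which is a vowel, so the suffix is -fik, giving *owefik*.
Since the final sound of *omodep* is /p/ (a voiceless consonant), it takes -rat, giving *omodeprat*.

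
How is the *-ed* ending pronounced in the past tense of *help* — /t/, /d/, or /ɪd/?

/t/

The stem *help* ends in a voiceless consonant other than /t/.
The -ed suffix is realized as /ɪd/ after /t, d/; as /t/ after other voiceless consonants; and as /d/ after other voiced sounds.
So -ed on *help* is pronounced /t/.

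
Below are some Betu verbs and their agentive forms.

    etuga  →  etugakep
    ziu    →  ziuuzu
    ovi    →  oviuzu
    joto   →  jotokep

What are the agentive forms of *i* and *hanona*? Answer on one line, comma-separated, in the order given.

iuzu, hanonakep

The suffix is conditioned by the last vowel: -uzu when the last vowel of the stem is a high vowel (*ziu*, *ovi*); -kep when the last vowel of the stem is a non-high vowel (*etuga*, *joto*).
*i* — last vowel /i/ (a high vowel) → -uzu → *iuzu*.
*hanona* — last vowel /a/ (a non-high vowel) → -kep → *hanonakep*.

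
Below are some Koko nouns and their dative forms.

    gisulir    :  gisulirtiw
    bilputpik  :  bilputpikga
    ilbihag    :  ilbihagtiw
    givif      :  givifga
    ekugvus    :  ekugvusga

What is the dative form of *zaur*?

zaurtiw

Looking at the final consonant of each stem: -ga when the stem ends in a voiceless consonant (*bilputpik*, *givif*, *ekugvus*); -tiw when the stem ends in a voiced consonant (*gisulir*, *ilbihag*).
*zaur* — final consonant /r/ (voiced) → -tiw → *zaurtiw*.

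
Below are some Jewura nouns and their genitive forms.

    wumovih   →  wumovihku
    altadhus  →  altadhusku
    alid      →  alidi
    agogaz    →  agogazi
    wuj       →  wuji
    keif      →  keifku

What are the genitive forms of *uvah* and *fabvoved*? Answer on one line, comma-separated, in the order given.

Looking at the final consonant of each stem: -ku when the stem ends in a voiceless consonant (*wumovih*, *altadhus*, *keif*); -i when the stem ends in a voiced consonant (*alid*, *agogaz*, *wuj*).
*uvah* — final consonant /h/ (voiceless) → -ku → *uvahku*.
Since the final consonant of *fabvoved* is /d/ (voiced), it takes -i, giving *fabvovedi*.

uvahku, fabvovedi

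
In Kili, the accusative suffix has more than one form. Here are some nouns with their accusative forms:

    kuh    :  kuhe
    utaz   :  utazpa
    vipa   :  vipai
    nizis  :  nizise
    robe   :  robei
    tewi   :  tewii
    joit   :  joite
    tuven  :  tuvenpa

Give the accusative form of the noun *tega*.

tegai

The suffix is conditioned by the final sound: -e when the stem ends in a voiceless consonant (*kuh*, *nizis*, *joit*); -pa when the stem ends in a voiced consonant (*utaz*, *tuven*); -i when the stem ends in a vowel (*vipa*, *robe*, *tewi*).
*tega*: final sound = /a/, a vowel → -i → *tegai*.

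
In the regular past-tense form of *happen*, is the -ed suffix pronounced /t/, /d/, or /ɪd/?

The stem *happen* ends in a voiced sound other than /d/.
The -ed suffix is realized as /ɪd/ after /t, d/; as /t/ after other voiceless consonants; and as /d/ after other voiced sounds.
So -ed on *happen* is pronounced /d/.

/d/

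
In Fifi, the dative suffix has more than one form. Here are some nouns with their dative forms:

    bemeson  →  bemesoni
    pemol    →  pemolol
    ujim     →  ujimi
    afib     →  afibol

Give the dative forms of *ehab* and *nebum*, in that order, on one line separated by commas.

The pattern is nasality of the final consonant: -i when the stem ends in a nasal (*bemeson*, *ujim*); -ol when the stem ends in a non-nasal consonant (*pemol*, *afib*).
The final consonant of *ehab* is /b/, which is non-nasal, so the suffix is -ol, giving *ehabol*.
*nebum* — final consonant /m/ (a nasal) → -i → *nebumi*.

ehabol, nebumi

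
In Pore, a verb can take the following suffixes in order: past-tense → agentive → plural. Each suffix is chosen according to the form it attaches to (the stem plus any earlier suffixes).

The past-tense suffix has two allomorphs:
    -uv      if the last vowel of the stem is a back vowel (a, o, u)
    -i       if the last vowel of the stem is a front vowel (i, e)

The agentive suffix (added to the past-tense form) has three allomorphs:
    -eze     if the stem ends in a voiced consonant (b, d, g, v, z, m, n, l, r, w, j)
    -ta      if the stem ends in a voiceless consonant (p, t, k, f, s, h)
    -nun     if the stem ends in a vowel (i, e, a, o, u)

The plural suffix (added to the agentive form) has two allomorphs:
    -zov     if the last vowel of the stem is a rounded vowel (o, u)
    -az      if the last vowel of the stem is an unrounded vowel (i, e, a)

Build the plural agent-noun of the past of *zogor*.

The last vowel of *zogor* is /o/, which is a back vowel, so the past-tense suffix is -uv, giving *zogoruv*.
The final sound of the past-tense form *zogoruv* is /v/, which is a voiced consonant, so the agentive suffix is -eze, giving *zogoruveze*.
The last vowel of the agentive form *zogoruveze* is /e/, which is an unrounded vowel, so the plural suffix is -az, giving *zogoruvezeaz*.

zogoruvezeaz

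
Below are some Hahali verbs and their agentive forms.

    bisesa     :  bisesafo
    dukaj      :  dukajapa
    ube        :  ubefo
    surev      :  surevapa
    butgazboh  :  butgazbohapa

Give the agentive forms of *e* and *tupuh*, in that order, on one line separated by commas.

efo, tupuhapa

Looking at the final sound of each stem: -apa when the stem ends in a consonant (*dukaj*, *surev*, *butgazboh*); -fo when the stem ends in a vowel (*bisesa*, *ube*).
*e* — final sound /e/ (a vowel) → -fo → *efo*.
Since the final sound of *tupuh* is /h/ (a consonant), it takes -apa, giving *tupuhapa*.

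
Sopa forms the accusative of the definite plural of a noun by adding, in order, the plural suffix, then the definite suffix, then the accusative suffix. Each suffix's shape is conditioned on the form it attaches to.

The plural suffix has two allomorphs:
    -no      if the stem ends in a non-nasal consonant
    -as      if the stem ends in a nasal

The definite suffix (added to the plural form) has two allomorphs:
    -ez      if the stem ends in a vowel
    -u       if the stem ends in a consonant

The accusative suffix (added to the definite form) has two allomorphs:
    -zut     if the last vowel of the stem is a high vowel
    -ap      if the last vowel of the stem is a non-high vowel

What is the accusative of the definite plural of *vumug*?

*vumug* — final consonant /g/ (non-nasal) → -no → *vumugno*.
The plural form *vumugno* — final sound /o/ (a vowel) → -ez → *vumugnoez*.
Since the last vowel of the definite form *vumugnoez* is /e/ (a non-high vowel), it takes -ap, giving *vumugnoezap*.

vumugnoezap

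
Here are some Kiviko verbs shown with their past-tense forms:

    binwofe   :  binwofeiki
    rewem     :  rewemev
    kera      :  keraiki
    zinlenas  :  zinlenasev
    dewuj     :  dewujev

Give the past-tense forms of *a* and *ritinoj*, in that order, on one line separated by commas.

The suffix is conditioned by the final sound: -ev when the stem ends in a consonant (*rewem*, *zinlenas*, *dewuj*); -iki when the stem ends in a vowel (*binwofe*, *kera*).
*a* — final sound /a/ (a vowel) → -iki → *aiki*.
The final sound of *ritinoj* is /j/, which is a consonant, so the suffix is -ev, giving *ritinojev*.

aiki, ritinojev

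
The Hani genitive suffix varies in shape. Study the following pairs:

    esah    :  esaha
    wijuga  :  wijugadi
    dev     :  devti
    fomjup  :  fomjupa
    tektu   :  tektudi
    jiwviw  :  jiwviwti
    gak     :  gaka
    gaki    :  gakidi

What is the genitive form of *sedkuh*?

The suffix is conditioned by the final sound: -a when the stem ends in a voiceless consonant (*esah*, *fomjup*, *gak*); -ti when the stem ends in a voiced consonant (*dev*, *jiwviw*); -di when the stem ends in a vowel (*wijuga*, *tektu*, *gaki*).
Since the final sound of *sedkuh* is /h/ (a voiceless consonant), it takes -a, giving *sedkuha*.

sedkuha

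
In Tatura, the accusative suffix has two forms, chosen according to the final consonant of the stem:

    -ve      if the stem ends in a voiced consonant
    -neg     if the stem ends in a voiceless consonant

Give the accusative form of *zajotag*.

Since the final consonant of *zajotag* is /g/ (voiced), it takes -ve, giving *zajotagve*.

zajotagve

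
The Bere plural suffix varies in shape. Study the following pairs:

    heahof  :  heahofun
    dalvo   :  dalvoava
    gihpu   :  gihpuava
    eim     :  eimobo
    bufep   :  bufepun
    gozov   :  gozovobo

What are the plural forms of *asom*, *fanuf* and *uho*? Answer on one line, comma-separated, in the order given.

The suffix is conditioned by the final sound: -un when the stem ends in a voiceless consonant (*heahof*, *bufep*); -obo when the stem ends in a voiced consonant (*eim*, *gozov*); -ava when the stem ends in a vowel (*dalvo*, *gihpu*).
*asom* — final sound /m/ (a voiced consonant) → -obo → *asomobo*.
The final sound of *fanuf* is /f/, which is a voiceless consonant, so the suffix is -un, giving *fanufun*.
The final sound of *uho* is /o/, which is a vowel, so the suffix is -ava, giving *uhoava*.

asomobo, fanufun, uhoava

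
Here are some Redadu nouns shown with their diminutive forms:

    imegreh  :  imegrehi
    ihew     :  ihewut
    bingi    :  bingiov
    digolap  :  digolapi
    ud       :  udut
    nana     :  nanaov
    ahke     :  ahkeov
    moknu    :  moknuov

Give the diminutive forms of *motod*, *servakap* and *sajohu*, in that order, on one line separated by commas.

The suffix is conditioned by the final sound: -i when the stem ends in a voiceless consonant (*imegreh*, *digolap*); -ut when the stem ends in a voiced consonant (*ihew*, *ud*); -ov when the stem ends in a vowel (*bingi*, *nana*, *ahke*, *moknu*).
Since the final sound of *motod* is /d/ (a voiced consonant), it takes -ut, giving *motodut*.
*servakap* — final sound /p/ (a voiceless consonant) → -i → *servakapi*.
*sajohu*: final sound = /u/, a vowel → -ov → *sajohuov*.

motodut, servakapi, sajohuov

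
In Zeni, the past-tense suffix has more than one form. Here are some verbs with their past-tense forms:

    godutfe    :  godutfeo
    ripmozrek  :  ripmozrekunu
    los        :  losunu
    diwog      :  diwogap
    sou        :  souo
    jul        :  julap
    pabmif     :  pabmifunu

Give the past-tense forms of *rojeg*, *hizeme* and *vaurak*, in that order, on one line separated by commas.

rojegap, hizemeo, vaurakunu

The suffix is conditioned by the final sound: -unu when the stem ends in a voiceless consonant (*ripmozrek*, *los*, *pabmif*); -ap when the stem ends in a voiced consonant (*diwog*, *jul*); -o when the stem ends in a vowel (*godutfe*, *sou*).
*rojeg*: final sound = /g/, a voiced consonant → -ap → *rojegap*.
The final sound of *hizeme* is /e/, which is a vowel, so the suffix is -o, giving *hizemeo*.
The final sound of *vaurak* is /k/, which is a voiceless consonant, so the suffix is -unu, giving *vaurakunu*.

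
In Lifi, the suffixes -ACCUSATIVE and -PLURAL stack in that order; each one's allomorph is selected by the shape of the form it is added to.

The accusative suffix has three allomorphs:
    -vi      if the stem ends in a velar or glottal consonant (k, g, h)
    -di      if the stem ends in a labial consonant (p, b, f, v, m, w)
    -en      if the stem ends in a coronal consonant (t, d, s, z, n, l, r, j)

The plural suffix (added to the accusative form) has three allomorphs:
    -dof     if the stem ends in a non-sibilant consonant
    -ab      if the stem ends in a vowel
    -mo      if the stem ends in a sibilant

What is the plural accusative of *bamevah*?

bamevahviab

*bamevah*: final consonant = /h/, velar/glottal → -vi → *bamevahvi*.
The accusative form *bamevahvi*: final sound = /i/, a vowel → -ab → *bamevahviab*.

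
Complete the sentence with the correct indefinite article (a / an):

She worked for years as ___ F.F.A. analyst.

The indefinite article is chosen by the initial *sound* of the following word, not its spelling.
The initialism *F.F.A.* is read letter by letter; the first letter, F, is pronounced /ɛf/, which begins with a vowel sound.
So the article is *an*: She worked for years as an F.F.A. analyst.

an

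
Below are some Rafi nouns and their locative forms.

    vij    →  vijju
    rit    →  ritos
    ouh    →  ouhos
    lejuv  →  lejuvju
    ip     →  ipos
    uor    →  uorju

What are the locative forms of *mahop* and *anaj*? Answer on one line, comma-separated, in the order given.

The alternation tracks the final consonant of the stem — -os when the stem ends in a voiceless consonant (*rit*, *ouh*, *ip*); -ju when the stem ends in a voiced consonant (*vij*, *lejuv*, *uor*).
Since the final consonant of *mahop* is /p/ (voiceless), it takes -os, giving *mahopos*.
The final consonant of *anaj* is /j/, which is voiced, so the suffix is -ju, giving *anajju*.

mahopos, anajju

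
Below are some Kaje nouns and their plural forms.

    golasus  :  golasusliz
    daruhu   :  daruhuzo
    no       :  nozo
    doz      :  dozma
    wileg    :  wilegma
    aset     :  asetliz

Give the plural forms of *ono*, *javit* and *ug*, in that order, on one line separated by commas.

The pattern is voicing of the final sound: -liz when the stem ends in a voiceless consonant (*golasus*, *aset*); -ma when the stem ends in a voiced consonant (*doz*, *wileg*); -zo when the stem ends in a vowel (*daruhu*, *no*).
The final sound of *ono* is /o/, which is a vowel, so the suffix is -zo, giving *onozo*.
Since the final sound of *javit* is /t/ (a voiceless consonant), it takes -liz, giving *javitliz*.
*ug* — final sound /g/ (a voiced consonant) → -ma → *ugma*.

onozo, javitliz, ugma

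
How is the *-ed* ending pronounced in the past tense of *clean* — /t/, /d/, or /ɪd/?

The stem *clean* ends in a voiced sound other than /d/.
The -ed suffix is realized as /ɪd/ after /t, d/; as /t/ after other voiceless consonants; and as /d/ after other voiced sounds.
So -ed on *clean* is pronounced /d/.

/d/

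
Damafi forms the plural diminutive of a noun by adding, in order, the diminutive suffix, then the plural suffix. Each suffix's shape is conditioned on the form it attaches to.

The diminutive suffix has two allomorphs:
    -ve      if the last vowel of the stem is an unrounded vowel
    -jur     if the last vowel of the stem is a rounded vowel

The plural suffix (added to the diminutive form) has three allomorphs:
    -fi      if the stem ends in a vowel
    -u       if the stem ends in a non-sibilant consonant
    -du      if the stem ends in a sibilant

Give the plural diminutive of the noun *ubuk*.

*ubuk* — last vowel /u/ (a rounded vowel) → -jur → *ubukjur*.
The diminutive form *ubukjur*: final sound = /r/, a non-sibilant consonant → -u → *ubukjuru*.

ubukjuru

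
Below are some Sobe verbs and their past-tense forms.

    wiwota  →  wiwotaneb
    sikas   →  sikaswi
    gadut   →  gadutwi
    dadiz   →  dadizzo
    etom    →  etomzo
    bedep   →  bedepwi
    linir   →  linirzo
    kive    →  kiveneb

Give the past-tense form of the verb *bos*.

The alternation tracks the final sound of the stem — -wi when the stem ends in a voiceless consonant (*sikas*, *gadut*, *bedep*); -zo when the stem ends in a voiced consonant (*dadiz*, *etom*, *linir*); -neb when the stem ends in a vowel (*wiwota*, *kive*).
The final sound of *bos* is /s/, which is a voiceless consonant, so the suffix is -wi, giving *boswi*.

boswi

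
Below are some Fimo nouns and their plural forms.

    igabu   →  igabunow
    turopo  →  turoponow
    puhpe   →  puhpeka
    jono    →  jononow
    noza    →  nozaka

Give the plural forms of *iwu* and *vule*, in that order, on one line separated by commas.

The pattern is rounding harmony: -now when the last vowel of the stem is a rounded vowel (*igabu*, *turopo*, *jono*); -ka when the last vowel of the stem is an unrounded vowel (*puhpe*, *noza*).
Since the last vowel of *iwu* is /u/ (a rounded vowel), it takes -now, giving *iwunow*.
*vule*: last vowel = /e/, an unrounded vowel → -ka → *vuleka*.

iwunow, vuleka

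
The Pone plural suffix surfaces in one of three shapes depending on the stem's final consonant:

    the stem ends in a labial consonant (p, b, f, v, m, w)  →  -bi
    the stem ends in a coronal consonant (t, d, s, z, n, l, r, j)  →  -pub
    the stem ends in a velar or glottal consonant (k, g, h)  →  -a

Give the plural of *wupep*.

wupepbi

Since the final consonant of *wupep* is /p/ (labial), it takes -bi, giving *wupepbi*.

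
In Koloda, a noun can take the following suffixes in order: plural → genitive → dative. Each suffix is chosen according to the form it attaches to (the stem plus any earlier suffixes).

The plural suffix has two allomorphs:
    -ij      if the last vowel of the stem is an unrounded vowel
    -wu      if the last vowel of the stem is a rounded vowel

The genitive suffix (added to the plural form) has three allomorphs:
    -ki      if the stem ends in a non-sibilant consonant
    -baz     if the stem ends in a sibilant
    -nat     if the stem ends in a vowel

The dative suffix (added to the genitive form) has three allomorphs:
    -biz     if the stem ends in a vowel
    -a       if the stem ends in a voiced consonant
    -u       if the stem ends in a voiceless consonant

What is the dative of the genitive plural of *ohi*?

ohiijkibiz

The last vowel of *ohi* is /i/, which is an unrounded vowel, so the plural suffix is -ij, giving *ohiij*.
The plural form *ohiij* — final sound /j/ (a non-sibilant consonant) → -ki → *ohiijki*.
The final sound of the genitive form *ohiijki* is /i/, which is a vowel, so the dative suffix is -biz, giving *ohiijkibiz*.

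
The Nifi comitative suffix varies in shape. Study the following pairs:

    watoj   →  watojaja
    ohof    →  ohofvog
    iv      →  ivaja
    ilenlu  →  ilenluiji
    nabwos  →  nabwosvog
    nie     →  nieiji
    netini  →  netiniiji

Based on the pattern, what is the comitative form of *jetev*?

Looking at the final sound of each stem: -vog when the stem ends in a voiceless consonant (*ohof*, *nabwos*); -aja when the stem ends in a voiced consonant (*watoj*, *iv*); -iji when the stem ends in a vowel (*ilenlu*, *nie*, *netini*).
*jetev*: final sound = /v/, a voiced consonant → -aja → *jetevaja*.

jetevaja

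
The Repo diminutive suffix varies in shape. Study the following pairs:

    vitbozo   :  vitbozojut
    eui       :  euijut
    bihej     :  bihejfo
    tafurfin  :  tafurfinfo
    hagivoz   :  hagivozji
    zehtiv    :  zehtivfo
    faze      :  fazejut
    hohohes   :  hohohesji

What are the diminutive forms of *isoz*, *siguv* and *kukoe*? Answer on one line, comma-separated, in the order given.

The suffix is conditioned by the final sound: -ji when the stem ends in a sibilant (*hagivoz*, *hohohes*); -fo when the stem ends in a non-sibilant consonant (*bihej*, *tafurfin*, *zehtiv*); -jut when the stem ends in a vowel (*vitbozo*, *eui*, *faze*).
*isoz*: final sound = /z/, a sibilant → -ji → *isozji*.
The final sound of *siguv* is /v/, which is a non-sibilant consonant, so the suffix is -fo, giving *siguvfo*.
*kukoe* — final sound /e/ (a vowel) → -jut → *kukoejut*.

isozji, siguvfo, kukoejut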